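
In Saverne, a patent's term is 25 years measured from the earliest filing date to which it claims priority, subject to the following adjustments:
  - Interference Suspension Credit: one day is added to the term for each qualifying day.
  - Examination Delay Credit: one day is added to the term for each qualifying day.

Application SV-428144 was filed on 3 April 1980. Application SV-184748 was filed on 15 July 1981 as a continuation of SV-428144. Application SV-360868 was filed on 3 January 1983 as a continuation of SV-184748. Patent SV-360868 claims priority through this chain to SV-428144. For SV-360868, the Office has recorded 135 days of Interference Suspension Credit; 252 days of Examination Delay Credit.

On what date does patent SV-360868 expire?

April 25, 2006

Earliest priority filing: 3 April 1980.
Base term: 3 April 1980 + 25 years → 3 April 2005.
Interference Suspension Credit: +135 days → 16 August 2005.
Examination Delay Credit: +252 days → 25 April 2006.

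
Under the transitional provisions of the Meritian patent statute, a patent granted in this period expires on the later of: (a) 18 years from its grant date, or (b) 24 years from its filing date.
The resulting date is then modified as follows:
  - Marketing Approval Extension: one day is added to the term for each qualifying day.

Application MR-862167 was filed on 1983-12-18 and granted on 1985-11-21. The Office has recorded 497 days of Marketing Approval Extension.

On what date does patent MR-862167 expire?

(a) grant + 18 years → 21 November 2003.
(b) filing + 24 years → 18 December 2007.
Later of the two: 18 December 2007.
Marketing Approval Extension: +497 days → 28 April 2009.

April 28, 2009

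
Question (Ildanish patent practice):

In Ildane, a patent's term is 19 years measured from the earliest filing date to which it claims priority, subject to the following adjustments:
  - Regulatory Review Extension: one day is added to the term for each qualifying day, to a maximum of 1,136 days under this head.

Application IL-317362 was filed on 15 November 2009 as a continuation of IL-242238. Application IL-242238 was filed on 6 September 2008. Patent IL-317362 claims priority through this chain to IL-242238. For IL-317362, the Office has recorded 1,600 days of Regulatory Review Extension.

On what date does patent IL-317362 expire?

2030-10-16

Earliest priority filing: 6 September 2008.
Base term: 6 September 2008 + 19 years → 6 September 2027.
Regulatory Review Extension: 1600 days claimed exceeds the 1136-day cap, so +1136 days → 16 October 2030.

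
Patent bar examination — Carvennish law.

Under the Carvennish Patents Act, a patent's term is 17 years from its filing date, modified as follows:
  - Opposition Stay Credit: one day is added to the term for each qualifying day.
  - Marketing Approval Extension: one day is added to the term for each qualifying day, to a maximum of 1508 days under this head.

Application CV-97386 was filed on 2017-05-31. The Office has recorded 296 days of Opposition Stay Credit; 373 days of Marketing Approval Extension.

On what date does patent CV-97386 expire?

Base term: filing date + 17 years → 31 May 2034.
Opposition Stay Credit: +296 days → 23 March 2035.
Marketing Approval Extension: 373 days (within the 1508-day cap) → +373 days → 30 March 2036.

2036-03-30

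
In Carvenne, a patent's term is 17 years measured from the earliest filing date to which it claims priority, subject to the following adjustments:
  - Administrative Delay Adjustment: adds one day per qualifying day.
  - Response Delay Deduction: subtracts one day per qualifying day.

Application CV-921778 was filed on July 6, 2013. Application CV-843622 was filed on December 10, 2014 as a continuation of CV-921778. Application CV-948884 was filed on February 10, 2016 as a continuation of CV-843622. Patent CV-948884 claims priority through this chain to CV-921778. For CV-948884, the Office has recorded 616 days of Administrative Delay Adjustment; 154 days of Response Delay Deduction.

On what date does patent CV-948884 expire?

2031-10-11

Earliest priority filing: 6 July 2013.
Base term: 6 July 2013 + 17 years → 6 July 2030.
Administrative Delay Adjustment: +616 days → 13 March 2032.
Response Delay Deduction: −154 days → 11 October 2031.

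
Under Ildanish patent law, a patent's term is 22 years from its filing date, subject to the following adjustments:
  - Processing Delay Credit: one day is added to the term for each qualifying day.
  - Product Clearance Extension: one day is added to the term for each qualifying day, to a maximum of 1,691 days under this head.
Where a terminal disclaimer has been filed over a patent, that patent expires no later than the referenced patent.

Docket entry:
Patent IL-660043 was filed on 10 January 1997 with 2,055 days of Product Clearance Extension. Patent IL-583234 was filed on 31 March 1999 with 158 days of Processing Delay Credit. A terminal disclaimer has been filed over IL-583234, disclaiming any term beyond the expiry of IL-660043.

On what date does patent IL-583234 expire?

September 5, 2021

Natural term of IL-583234:
  Base: filing + 22 years → 31 March 2021.
  Processing Delay Credit: +158 days → 5 September 2021.
Expiry of referenced patent IL-660043:
  Base: filing + 22 years → 10 January 2019.
  Product Clearance Extension: 2055 days claimed exceeds the 1691-day cap, so +1691 days → 28 August 2023.
Terminal disclaimer: IL-583234 expires on the earlier of 5 September 2021 and 28 August 2023.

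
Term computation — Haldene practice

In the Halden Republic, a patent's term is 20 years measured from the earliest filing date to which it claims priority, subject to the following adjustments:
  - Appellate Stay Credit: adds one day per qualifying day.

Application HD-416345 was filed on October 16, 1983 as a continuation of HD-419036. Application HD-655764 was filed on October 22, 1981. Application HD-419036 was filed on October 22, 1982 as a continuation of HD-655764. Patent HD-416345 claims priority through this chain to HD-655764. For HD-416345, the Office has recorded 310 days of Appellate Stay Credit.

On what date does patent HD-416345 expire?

2002-08-28

Earliest priority filing: 22 October 1981.
Base term: 22 October 1981 + 20 years → 22 October 2001.
Appellate Stay Credit: +310 days → 28 August 2002.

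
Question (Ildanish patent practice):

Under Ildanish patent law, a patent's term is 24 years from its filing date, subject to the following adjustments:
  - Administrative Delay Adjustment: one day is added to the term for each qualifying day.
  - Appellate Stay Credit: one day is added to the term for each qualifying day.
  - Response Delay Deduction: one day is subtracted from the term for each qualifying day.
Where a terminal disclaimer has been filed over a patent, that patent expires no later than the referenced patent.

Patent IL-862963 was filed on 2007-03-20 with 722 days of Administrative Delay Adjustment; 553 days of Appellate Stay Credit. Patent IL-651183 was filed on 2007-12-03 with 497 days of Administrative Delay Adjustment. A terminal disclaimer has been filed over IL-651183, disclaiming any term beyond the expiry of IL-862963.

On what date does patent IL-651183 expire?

Natural term of IL-651183:
  Base: filing + 24 years → 3 December 2031.
  Administrative Delay Adjustment: +497 days → 13 April 2033.
Expiry of referenced patent IL-862963:
  Base: filing + 24 years → 20 March 2031.
  Administrative Delay Adjustment: +722 days → 11 March 2033.
  Appellate Stay Credit: +553 days → 15 September 2034.
Terminal disclaimer: IL-651183 expires on the earlier of 13 April 2033 and 15 September 2034.

2033-04-13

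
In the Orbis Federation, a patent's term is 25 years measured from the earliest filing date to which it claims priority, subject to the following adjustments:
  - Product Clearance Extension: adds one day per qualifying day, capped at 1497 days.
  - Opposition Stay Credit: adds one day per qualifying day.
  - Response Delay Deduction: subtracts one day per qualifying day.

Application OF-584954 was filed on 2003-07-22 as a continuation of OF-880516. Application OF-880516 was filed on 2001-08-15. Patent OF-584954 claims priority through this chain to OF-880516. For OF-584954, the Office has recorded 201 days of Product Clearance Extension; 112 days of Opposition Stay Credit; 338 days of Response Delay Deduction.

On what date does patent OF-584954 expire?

Earliest priority filing: 15 August 2001.
Base term: 15 August 2001 + 25 years → 15 August 2026.
Product Clearance Extension: 201 days (within the 1497-day cap) → +201 days → 4 March 2027.
Opposition Stay Credit: +112 days → 24 June 2027.
Response Delay Deduction: −338 days → 21 July 2026.

July 21, 2026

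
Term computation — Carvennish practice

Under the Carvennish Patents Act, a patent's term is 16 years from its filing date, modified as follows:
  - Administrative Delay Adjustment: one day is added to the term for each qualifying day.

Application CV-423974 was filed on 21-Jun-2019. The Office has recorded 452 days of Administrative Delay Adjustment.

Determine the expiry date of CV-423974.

September 15, 2036

Base term: filing date + 16 years → 21 June 2035.
Administrative Delay Adjustment: +452 days → 15 September 2036.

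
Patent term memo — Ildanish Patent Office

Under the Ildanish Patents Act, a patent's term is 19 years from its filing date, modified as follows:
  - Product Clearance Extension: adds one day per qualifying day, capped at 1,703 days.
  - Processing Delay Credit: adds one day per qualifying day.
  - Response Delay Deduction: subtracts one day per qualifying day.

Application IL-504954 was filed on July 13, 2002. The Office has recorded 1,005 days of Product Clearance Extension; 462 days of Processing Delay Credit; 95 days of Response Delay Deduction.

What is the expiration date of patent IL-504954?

Base term: filing date + 19 years → 13 July 2021.
Product Clearance Extension: 1005 days (within the 1703-day cap) → +1005 days → 13 April 2024.
Processing Delay Credit: +462 days → 19 July 2025.
Response Delay Deduction: −95 days → 15 April 2025.

April 15, 2025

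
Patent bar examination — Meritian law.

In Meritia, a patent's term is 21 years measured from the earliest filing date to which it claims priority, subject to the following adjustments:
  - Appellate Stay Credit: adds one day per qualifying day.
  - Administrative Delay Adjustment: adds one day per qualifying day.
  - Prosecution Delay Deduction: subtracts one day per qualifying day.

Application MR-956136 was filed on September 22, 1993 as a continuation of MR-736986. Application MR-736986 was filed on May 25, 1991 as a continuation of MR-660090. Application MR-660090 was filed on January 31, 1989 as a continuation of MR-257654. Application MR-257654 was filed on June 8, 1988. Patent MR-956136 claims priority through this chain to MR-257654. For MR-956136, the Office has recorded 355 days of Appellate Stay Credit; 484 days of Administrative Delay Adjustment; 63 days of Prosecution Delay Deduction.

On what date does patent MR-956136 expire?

Earliest priority filing: 8 June 1988.
Base term: 8 June 1988 + 21 years → 8 June 2009.
Appellate Stay Credit: +355 days → 29 May 2010.
Administrative Delay Adjustment: +484 days → 25 September 2011.
Prosecution Delay Deduction: −63 days → 24 July 2011.

2011-07-24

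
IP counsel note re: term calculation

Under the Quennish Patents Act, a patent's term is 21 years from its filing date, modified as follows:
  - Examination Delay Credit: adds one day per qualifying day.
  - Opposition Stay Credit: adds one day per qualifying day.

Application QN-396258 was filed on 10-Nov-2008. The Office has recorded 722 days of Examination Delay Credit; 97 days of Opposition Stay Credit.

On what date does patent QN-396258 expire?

Base term: filing date + 21 years → 10 November 2029.
Examination Delay Credit: +722 days → 2 November 2031.
Opposition Stay Credit: +97 days → 7 February 2032.

February 7, 2032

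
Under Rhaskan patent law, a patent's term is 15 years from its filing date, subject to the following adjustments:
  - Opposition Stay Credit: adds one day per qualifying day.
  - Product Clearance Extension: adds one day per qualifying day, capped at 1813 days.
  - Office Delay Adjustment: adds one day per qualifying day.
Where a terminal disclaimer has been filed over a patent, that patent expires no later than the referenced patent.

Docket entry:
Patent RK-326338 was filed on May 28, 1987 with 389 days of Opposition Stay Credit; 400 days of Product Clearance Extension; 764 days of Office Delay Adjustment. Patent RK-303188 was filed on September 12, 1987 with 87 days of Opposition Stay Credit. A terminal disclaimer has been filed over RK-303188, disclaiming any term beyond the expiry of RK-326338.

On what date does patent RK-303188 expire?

2002-12-08

Natural term of RK-303188:
  Base: filing + 15 years → 12 September 2002.
  Opposition Stay Credit: +87 days → 8 December 2002.
Expiry of referenced patent RK-326338:
  Base: filing + 15 years → 28 May 2002.
  Opposition Stay Credit: +389 days → 21 June 2003.
  Product Clearance Extension: 400 days (within the 1813-day cap) → +400 days → 25 July 2004.
  Office Delay Adjustment: +764 days → 28 August 2006.
Terminal disclaimer: RK-303188 expires on the earlier of 8 December 2002 and 28 August 2006.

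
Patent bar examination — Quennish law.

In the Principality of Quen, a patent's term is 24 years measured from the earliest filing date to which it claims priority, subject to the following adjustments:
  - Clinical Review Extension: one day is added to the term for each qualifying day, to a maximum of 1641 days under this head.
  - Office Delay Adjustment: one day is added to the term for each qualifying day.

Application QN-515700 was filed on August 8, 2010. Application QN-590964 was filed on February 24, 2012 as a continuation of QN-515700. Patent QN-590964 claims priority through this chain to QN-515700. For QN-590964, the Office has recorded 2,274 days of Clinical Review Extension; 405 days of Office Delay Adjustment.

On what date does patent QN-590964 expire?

Earliest priority filing: 8 August 2010.
Base term: 8 August 2010 + 24 years → 8 August 2034.
Clinical Review Extension: 2274 days claimed exceeds the 1641-day cap, so +1641 days → 4 February 2039.
Office Delay Adjustment: +405 days → 15 March 2040.

2040-03-15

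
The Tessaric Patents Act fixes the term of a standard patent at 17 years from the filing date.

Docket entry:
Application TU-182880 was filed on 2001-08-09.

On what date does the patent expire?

August 9, 2018

Filing date + 17 years → 9 August 2018.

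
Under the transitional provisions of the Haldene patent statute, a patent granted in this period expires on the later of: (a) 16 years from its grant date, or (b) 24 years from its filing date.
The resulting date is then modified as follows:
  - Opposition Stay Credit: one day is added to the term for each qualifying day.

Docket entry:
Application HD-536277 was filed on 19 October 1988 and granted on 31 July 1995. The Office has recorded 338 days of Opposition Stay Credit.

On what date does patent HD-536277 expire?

(a) grant + 16 years → 31 July 2011.
(b) filing + 24 years → 19 October 2012.
Later of the two: 19 October 2012.
Opposition Stay Credit: +338 days → 22 September 2013.

September 22, 2013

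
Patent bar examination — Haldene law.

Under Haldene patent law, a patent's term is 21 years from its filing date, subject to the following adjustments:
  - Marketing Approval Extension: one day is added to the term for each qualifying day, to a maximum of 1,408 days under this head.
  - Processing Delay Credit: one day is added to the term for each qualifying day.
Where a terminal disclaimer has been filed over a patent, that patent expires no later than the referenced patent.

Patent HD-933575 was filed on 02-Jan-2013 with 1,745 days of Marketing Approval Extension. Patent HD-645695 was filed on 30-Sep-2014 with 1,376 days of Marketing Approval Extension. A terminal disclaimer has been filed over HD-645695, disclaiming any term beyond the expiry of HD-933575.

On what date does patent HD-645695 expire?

November 10, 2037

Natural term of HD-645695:
  Base: filing + 21 years → 30 September 2035.
  Marketing Approval Extension: 1376 days (within the 1408-day cap) → +1376 days → 7 July 2039.
Expiry of referenced patent HD-933575:
  Base: filing + 21 years → 2 January 2034.
  Marketing Approval Extension: 1745 days claimed exceeds the 1408-day cap, so +1408 days → 10 November 2037.
Terminal disclaimer: HD-645695 expires on the earlier of 7 July 2039 and 10 November 2037.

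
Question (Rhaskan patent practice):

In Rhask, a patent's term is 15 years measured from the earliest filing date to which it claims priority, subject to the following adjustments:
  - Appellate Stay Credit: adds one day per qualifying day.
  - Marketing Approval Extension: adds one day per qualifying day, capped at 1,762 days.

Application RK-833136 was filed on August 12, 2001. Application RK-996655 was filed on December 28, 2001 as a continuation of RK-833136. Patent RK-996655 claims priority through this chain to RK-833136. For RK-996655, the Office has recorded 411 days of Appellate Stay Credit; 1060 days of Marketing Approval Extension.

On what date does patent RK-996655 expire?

August 22, 2020

Earliest priority filing: 12 August 2001.
Base term: 12 August 2001 + 15 years → 12 August 2016.
Appellate Stay Credit: +411 days → 27 September 2017.
Marketing Approval Extension: 1060 days (within the 1762-day cap) → +1060 days → 22 August 2020.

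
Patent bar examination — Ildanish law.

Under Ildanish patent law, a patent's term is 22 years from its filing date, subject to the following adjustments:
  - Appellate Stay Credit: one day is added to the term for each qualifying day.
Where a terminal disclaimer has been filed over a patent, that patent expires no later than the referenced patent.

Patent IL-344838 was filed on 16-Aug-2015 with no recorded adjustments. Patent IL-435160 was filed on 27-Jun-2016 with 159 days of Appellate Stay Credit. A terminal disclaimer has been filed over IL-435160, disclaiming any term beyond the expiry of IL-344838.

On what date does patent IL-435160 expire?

Natural term of IL-435160:
  Base: filing + 22 years → 27 June 2038.
  Appellate Stay Credit: +159 days → 3 December 2038.
Expiry of referenced patent IL-344838:
  Base: filing + 22 years → 16 August 2037.
Terminal disclaimer: IL-435160 expires on the earlier of 3 December 2038 and 16 August 2037.

August 16, 2037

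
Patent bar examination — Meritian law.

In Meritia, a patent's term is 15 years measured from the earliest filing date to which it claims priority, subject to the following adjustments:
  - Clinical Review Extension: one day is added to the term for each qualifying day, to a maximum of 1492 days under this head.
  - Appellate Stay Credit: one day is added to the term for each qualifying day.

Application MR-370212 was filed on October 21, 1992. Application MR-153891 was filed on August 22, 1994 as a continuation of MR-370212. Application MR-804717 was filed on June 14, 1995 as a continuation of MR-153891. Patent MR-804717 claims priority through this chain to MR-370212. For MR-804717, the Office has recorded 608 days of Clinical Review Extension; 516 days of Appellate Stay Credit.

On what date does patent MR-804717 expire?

2010-11-18

Earliest priority filing: 21 October 1992.
Base term: 21 October 1992 + 15 years → 21 October 2007.
Clinical Review Extension: 608 days (within the 1492-day cap) → +608 days → 20 June 2009.
Appellate Stay Credit: +516 days → 18 November 2010.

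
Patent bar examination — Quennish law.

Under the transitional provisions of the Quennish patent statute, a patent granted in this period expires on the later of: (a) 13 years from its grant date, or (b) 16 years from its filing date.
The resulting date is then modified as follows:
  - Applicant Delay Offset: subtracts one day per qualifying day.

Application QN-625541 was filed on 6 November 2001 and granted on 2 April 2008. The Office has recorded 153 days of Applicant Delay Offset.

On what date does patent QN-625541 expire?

(a) grant + 13 years → 2 April 2021.
(b) filing + 16 years → 6 November 2017.
Later of the two: 2 April 2021.
Applicant Delay Offset: −153 days → 31 October 2020.

2020-10-31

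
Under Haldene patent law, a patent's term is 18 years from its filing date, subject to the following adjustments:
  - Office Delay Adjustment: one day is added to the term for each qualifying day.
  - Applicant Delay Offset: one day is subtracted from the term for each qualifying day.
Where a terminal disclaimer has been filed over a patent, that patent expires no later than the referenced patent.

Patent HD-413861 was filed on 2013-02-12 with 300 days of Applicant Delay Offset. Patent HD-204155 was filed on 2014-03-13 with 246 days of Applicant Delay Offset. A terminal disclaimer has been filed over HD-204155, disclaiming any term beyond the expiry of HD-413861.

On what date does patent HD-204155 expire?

April 18, 2030

Natural term of HD-204155:
  Base: filing + 18 years → 13 March 2032.
  Applicant Delay Offset: −246 days → 11 July 2031.
Expiry of referenced patent HD-413861:
  Base: filing + 18 years → 12 February 2031.
  Applicant Delay Offset: −300 days → 18 April 2030.
Terminal disclaimer: HD-204155 expires on the earlier of 11 July 2031 and 18 April 2030.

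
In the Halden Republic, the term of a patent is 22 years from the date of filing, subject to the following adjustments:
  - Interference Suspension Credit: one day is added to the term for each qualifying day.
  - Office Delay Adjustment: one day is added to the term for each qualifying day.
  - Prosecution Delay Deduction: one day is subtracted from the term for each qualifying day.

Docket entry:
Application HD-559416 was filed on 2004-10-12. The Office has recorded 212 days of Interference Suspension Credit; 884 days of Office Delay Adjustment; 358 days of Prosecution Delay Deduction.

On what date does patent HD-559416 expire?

2028-10-19

Base term: filing date + 22 years → 12 October 2026.
Interference Suspension Credit: +212 days → 12 May 2027.
Office Delay Adjustment: +884 days → 12 October 2029.
Prosecution Delay Deduction: −358 days → 19 October 2028.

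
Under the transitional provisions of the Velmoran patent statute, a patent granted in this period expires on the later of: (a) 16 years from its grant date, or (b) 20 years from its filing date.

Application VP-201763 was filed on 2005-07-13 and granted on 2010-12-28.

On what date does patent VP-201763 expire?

(a) grant + 16 years → 28 December 2026.
(b) filing + 20 years → 13 July 2025.
Later of the two: 28 December 2026.

December 28, 2026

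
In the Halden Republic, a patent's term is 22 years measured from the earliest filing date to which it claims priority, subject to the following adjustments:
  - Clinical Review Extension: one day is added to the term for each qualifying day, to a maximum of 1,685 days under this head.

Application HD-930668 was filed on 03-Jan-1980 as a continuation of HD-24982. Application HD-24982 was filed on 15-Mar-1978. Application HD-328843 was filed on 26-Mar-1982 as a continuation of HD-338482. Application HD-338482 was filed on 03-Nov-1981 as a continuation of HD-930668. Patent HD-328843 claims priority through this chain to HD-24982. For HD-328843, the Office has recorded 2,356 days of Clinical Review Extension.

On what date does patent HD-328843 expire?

2004-10-25

Earliest priority filing: 15 March 1978.
Base term: 15 March 1978 + 22 years → 15 March 2000.
Clinical Review Extension: 2356 days claimed exceeds the 1685-day cap, so +1685 days → 25 October 2004.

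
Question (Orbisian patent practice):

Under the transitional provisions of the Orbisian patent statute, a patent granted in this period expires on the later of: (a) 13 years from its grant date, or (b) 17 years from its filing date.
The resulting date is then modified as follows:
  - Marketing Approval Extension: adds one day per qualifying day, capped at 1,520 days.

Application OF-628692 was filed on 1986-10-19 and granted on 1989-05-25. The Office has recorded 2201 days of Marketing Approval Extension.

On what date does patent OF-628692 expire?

2007-12-17

(a) grant + 13 years → 25 May 2002.
(b) filing + 17 years → 19 October 2003.
Later of the two: 19 October 2003.
Marketing Approval Extension: 2201 days claimed exceeds the 1520-day cap, so +1520 days → 17 December 2007.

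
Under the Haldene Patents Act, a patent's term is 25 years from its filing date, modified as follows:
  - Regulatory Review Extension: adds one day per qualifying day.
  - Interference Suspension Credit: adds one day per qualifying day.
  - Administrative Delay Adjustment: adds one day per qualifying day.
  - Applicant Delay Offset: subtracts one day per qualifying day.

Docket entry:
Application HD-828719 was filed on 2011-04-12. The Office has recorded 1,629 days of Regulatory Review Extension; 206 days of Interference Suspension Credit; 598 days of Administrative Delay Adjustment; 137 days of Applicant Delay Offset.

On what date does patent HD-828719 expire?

Base term: filing date + 25 years → 12 April 2036.
Regulatory Review Extension: +1629 days → 27 September 2040.
Interference Suspension Credit: +206 days → 21 April 2041.
Administrative Delay Adjustment: +598 days → 10 December 2042.
Applicant Delay Offset: −137 days → 26 July 2042.

2042-07-26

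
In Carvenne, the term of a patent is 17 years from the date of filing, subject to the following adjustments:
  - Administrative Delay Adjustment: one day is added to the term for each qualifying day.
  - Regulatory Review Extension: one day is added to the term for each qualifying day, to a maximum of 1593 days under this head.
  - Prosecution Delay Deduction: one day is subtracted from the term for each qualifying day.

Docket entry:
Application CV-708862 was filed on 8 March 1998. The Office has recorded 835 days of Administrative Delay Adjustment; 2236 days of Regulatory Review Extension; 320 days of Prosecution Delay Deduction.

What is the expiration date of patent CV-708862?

Base term: filing date + 17 years → 8 March 2015.
Administrative Delay Adjustment: +835 days → 20 June 2017.
Regulatory Review Extension: 2236 days claimed exceeds the 1593-day cap, so +1593 days → 30 October 2021.
Prosecution Delay Deduction: −320 days → 14 December 2020.

2020-12-14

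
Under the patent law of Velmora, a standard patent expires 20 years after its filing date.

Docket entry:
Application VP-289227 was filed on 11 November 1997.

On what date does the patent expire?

Filing date + 20 years → 11 November 2017.

November 11, 2017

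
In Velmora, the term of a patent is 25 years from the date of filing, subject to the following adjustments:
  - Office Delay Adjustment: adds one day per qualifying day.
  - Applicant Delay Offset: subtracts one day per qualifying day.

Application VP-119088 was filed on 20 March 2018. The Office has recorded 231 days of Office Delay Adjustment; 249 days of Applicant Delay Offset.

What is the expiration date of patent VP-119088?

Base term: filing date + 25 years → 20 March 2043.
Office Delay Adjustment: +231 days → 6 November 2043.
Applicant Delay Offset: −249 days → 2 March 2043.

March 2, 2043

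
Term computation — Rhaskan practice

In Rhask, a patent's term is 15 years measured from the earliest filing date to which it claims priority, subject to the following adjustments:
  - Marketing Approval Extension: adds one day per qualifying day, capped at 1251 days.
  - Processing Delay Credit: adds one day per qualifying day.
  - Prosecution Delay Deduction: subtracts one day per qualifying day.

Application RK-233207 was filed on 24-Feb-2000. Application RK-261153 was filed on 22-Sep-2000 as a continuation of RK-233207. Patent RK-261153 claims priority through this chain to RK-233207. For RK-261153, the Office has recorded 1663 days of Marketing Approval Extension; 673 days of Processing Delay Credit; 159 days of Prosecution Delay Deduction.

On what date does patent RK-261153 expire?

Earliest priority filing: 24 February 2000.
Base term: 24 February 2000 + 15 years → 24 February 2015.
Marketing Approval Extension: 1663 days claimed exceeds the 1251-day cap, so +1251 days → 29 July 2018.
Processing Delay Credit: +673 days → 1 June 2020.
Prosecution Delay Deduction: −159 days → 25 December 2019.

2019-12-25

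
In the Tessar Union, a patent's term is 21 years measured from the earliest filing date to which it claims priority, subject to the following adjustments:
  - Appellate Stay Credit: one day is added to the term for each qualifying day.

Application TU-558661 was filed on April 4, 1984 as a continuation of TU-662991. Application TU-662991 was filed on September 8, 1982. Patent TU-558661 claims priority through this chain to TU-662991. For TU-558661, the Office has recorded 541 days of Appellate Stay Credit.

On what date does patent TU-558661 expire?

Earliest priority filing: 8 September 1982.
Base term: 8 September 1982 + 21 years → 8 September 2003.
Appellate Stay Credit: +541 days → 2 March 2005.

2005-03-02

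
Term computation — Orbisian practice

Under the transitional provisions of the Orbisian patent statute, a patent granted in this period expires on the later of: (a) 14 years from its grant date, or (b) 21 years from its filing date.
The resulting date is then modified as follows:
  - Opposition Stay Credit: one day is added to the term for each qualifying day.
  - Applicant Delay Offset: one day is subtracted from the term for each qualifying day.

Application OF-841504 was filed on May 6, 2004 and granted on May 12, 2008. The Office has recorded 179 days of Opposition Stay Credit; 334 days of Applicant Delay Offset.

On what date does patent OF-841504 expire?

December 2, 2024

(a) grant + 14 years → 12 May 2022.
(b) filing + 21 years → 6 May 2025.
Later of the two: 6 May 2025.
Opposition Stay Credit: +179 days → 1 November 2025.
Applicant Delay Offset: −334 days → 2 December 2024.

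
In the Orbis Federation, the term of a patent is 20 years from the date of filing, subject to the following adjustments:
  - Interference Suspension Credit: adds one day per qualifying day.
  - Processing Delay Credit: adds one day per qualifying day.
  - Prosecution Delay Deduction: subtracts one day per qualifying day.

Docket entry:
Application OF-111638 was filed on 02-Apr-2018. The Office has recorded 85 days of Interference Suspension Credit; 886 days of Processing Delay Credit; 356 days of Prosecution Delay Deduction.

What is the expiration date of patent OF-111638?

December 8, 2039

Base term: filing date + 20 years → 2 April 2038.
Interference Suspension Credit: +85 days → 26 June 2038.
Processing Delay Credit: +886 days → 28 November 2040.
Prosecution Delay Deduction: −356 days → 8 December 2039.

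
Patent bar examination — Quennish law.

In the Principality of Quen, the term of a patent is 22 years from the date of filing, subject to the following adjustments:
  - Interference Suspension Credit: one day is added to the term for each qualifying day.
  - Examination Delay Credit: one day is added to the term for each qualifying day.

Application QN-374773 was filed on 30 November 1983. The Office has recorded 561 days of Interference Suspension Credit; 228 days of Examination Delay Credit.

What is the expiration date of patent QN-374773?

2008-01-28

Base term: filing date + 22 years → 30 November 2005.
Interference Suspension Credit: +561 days → 14 June 2007.
Examination Delay Credit: +228 days → 28 January 2008.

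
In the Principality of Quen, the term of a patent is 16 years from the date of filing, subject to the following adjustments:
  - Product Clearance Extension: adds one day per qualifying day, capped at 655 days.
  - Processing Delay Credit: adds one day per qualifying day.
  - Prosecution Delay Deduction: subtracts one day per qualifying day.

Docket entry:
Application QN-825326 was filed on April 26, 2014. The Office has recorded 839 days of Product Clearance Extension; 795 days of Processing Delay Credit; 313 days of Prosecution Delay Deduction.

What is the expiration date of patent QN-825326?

Base term: filing date + 16 years → 26 April 2030.
Product Clearance Extension: 839 days claimed exceeds the 655-day cap, so +655 days → 10 February 2032.
Processing Delay Credit: +795 days → 15 April 2034.
Prosecution Delay Deduction: −313 days → 6 June 2033.

2033-06-06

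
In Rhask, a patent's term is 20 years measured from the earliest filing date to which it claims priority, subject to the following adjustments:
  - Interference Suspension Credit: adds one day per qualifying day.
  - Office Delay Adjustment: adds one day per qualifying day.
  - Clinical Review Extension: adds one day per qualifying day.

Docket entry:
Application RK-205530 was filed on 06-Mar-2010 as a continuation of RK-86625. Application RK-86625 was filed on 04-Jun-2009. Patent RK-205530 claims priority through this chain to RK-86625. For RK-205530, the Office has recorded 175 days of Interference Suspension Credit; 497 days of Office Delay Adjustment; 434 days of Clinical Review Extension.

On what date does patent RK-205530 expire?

Earliest priority filing: 4 June 2009.
Base term: 4 June 2009 + 20 years → 4 June 2029.
Interference Suspension Credit: +175 days → 26 November 2029.
Office Delay Adjustment: +497 days → 7 April 2031.
Clinical Review Extension: +434 days → 14 June 2032.

2032-06-14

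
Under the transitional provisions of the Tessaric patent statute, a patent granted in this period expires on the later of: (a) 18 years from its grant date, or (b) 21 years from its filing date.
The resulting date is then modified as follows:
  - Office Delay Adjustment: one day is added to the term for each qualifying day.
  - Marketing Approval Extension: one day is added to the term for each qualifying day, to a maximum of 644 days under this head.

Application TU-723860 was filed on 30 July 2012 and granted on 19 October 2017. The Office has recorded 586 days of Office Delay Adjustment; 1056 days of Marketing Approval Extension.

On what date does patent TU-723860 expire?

2039-03-02

(a) grant + 18 years → 19 October 2035.
(b) filing + 21 years → 30 July 2033.
Later of the two: 19 October 2035.
Office Delay Adjustment: +586 days → 27 May 2037.
Marketing Approval Extension: 1056 days claimed exceeds the 644-day cap, so +644 days → 2 March 2039.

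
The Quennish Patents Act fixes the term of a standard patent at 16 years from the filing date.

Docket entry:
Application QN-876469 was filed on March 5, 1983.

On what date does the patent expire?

March 5, 1999

Filing date + 16 years → 5 March 1999.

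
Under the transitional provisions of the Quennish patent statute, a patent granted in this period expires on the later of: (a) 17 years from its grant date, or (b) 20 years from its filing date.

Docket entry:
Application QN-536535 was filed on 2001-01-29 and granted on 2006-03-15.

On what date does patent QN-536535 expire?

March 15, 2023

(a) grant + 17 years → 15 March 2023.
(b) filing + 20 years → 29 January 2021.
Later of the two: 15 March 2023.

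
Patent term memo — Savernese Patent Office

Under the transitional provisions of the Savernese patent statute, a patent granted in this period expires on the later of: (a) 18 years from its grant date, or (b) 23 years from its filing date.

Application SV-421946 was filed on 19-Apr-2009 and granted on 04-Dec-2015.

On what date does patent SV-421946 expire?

2033-12-04

(a) grant + 18 years → 4 December 2033.
(b) filing + 23 years → 19 April 2032.
Later of the two: 4 December 2033.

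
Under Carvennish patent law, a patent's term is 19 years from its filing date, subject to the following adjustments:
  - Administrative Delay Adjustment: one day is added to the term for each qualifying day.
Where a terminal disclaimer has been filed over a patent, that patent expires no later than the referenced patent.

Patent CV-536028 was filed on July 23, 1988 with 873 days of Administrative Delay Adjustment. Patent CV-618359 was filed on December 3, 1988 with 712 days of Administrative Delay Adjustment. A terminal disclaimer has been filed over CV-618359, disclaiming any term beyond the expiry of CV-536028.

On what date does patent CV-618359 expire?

2009-11-14

Natural term of CV-618359:
  Base: filing + 19 years → 3 December 2007.
  Administrative Delay Adjustment: +712 days → 14 November 2009.
Expiry of referenced patent CV-536028:
  Base: filing + 19 years → 23 July 2007.
  Administrative Delay Adjustment: +873 days → 12 December 2009.
Terminal disclaimer: CV-618359 expires on the earlier of 14 November 2009 and 12 December 2009.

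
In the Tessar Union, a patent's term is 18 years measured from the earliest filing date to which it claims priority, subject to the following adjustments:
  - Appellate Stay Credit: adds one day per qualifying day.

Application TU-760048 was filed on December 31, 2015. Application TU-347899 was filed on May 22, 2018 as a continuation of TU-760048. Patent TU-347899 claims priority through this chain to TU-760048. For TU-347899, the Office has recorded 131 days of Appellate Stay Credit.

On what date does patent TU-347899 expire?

Earliest priority filing: 31 December 2015.
Base term: 31 December 2015 + 18 years → 31 December 2033.
Appellate Stay Credit: +131 days → 11 May 2034.

2034-05-11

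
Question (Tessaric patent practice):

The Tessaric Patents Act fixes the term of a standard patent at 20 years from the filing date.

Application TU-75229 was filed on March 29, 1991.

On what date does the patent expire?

March 29, 2011

Filing date + 20 years → 29 March 2011.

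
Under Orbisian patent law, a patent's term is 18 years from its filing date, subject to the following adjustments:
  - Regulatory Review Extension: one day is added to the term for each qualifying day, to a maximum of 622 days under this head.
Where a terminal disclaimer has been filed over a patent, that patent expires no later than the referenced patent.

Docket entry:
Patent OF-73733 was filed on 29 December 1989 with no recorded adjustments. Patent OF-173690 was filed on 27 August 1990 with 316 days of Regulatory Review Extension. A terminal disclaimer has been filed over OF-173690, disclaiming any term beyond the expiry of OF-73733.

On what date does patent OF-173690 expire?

Natural term of OF-173690:
  Base: filing + 18 years → 27 August 2008.
  Regulatory Review Extension: 316 days (within the 622-day cap) → +316 days → 9 July 2009.
Expiry of referenced patent OF-73733:
  Base: filing + 18 years → 29 December 2007.
Terminal disclaimer: OF-173690 expires on the earlier of 9 July 2009 and 29 December 2007.

2007-12-29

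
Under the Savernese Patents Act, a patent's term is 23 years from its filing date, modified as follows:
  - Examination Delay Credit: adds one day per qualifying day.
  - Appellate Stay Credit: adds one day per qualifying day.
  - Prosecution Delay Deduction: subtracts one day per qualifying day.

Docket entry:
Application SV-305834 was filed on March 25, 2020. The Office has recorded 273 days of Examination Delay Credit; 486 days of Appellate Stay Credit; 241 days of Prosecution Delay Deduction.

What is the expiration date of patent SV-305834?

Base term: filing date + 23 years → 25 March 2043.
Examination Delay Credit: +273 days → 23 December 2043.
Appellate Stay Credit: +486 days → 22 April 2045.
Prosecution Delay Deduction: −241 days → 24 August 2044.

2044-08-24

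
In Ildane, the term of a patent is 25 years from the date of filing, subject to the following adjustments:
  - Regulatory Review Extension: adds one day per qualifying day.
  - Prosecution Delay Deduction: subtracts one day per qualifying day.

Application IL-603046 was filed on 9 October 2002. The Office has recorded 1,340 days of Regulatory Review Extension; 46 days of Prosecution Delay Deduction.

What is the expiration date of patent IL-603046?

April 25, 2031

Base term: filing date + 25 years → 9 October 2027.
Regulatory Review Extension: +1340 days → 10 June 2031.
Prosecution Delay Deduction: −46 days → 25 April 2031.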